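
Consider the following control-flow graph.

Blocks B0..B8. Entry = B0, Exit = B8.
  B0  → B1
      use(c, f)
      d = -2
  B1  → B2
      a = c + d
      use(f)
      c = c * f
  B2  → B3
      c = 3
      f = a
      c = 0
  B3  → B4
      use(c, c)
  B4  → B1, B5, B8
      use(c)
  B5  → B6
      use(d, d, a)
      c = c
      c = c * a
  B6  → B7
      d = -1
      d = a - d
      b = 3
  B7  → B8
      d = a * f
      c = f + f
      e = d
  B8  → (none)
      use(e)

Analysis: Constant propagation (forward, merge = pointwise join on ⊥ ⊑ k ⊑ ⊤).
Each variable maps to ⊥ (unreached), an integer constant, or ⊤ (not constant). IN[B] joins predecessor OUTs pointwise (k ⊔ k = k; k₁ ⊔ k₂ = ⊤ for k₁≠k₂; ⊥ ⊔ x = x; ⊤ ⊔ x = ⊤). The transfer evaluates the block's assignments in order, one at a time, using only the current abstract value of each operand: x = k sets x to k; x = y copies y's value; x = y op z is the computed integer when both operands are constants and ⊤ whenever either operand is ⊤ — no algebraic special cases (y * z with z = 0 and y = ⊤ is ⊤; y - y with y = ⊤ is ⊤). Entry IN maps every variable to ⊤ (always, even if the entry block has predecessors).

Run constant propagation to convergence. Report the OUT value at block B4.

Answer: {a: ⊤, b: ⊤, c: 0, d: -2, e: ⊤, f: ⊤}

Working:
Per-block solution:
  B0:  IN=(all ⊤)  OUT={d:-2; rest ⊤}
  B1:  IN={d:-2; rest ⊤}  OUT={d:-2; rest ⊤}
  B2:  IN={d:-2; rest ⊤}  OUT={c:0, d:-2; rest ⊤}
  B3:  IN={c:0, d:-2; rest ⊤}  OUT={c:0, d:-2; rest ⊤}
  B4:  IN={c:0, d:-2; rest ⊤}  OUT={c:0, d:-2; rest ⊤}
  B5:  IN={c:0, d:-2; rest ⊤}  OUT={d:-2; rest ⊤}
  B6:  IN={d:-2; rest ⊤}  OUT={b:3; rest ⊤}
  B7:  IN={b:3; rest ⊤}  OUT={b:3; rest ⊤}
  B8:  IN=(all ⊤)  OUT=(all ⊤)

Merge at B4: IN[B4] = OUT[B3] = {a: ⊤, b: ⊤, c: 0, d: -2, e: ⊤, f: ⊤}
Applying B4's transfer function to that IN value gives OUT[B4] (row B4 above).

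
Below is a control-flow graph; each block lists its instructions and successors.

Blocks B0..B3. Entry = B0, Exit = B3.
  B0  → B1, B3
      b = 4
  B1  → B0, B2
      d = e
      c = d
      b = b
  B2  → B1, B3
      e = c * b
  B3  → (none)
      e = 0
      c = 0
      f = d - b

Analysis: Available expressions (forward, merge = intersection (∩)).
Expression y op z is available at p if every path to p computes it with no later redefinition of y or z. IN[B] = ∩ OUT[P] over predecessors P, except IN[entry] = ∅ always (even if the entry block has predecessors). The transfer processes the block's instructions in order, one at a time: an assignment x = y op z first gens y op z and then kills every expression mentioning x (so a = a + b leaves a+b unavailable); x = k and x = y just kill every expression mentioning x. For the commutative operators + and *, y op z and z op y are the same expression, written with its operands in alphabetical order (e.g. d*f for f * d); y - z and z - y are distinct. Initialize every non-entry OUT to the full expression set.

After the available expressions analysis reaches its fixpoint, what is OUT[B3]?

Fixpoint table:
  B0:  IN={}  OUT={}
  B1:  IN={}  OUT={}
  B2:  IN={}  OUT={b*c}
  B3:  IN={}  OUT={d-b}

Merge at B3: IN[B3] = OUT[B0] ∩ OUT[B2] = {}
Applying B3's transfer function to that IN value gives OUT[B3] (row B3 above).

Answer: {d-b}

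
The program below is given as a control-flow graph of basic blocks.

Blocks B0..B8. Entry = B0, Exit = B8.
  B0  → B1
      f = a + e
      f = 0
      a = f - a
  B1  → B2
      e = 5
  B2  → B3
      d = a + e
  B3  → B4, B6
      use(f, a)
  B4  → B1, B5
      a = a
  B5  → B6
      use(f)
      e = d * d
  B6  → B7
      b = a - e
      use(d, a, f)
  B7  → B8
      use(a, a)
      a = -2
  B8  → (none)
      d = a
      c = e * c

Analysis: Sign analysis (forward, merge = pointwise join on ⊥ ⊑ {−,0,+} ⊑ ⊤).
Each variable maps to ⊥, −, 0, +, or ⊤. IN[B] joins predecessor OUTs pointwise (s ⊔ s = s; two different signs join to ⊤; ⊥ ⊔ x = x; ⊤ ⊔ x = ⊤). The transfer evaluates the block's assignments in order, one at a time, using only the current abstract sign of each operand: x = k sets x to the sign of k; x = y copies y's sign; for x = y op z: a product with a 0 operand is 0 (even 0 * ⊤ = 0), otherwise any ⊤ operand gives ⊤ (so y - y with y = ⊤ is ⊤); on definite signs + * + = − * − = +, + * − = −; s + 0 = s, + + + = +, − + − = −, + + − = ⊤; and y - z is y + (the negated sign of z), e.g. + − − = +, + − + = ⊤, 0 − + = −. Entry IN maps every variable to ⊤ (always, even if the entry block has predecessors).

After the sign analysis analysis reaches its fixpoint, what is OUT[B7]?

Converged values:
  B0:   IN=(all ⊤)   OUT={f:0; rest ⊤}
  B1:   IN={f:0; rest ⊤}   OUT={e:+, f:0; rest ⊤}
  B2:   IN={e:+, f:0; rest ⊤}   OUT={e:+, f:0; rest ⊤}
  B3:   IN={e:+, f:0; rest ⊤}   OUT={e:+, f:0; rest ⊤}
  B4:   IN={e:+, f:0; rest ⊤}   OUT={e:+, f:0; rest ⊤}
  B5:   IN={e:+, f:0; rest ⊤}   OUT={f:0; rest ⊤}
  B6:   IN={f:0; rest ⊤}   OUT={f:0; rest ⊤}
  B7:   IN={f:0; rest ⊤}   OUT={a:-, f:0; rest ⊤}
  B8:   IN={a:-, f:0; rest ⊤}   OUT={a:-, d:-, f:0; rest ⊤}

Merge at B7: IN[B7] = OUT[B6] = {a: ⊤, b: ⊤, c: ⊤, d: ⊤, e: ⊤, f: 0}
Applying B7's transfer function to that IN value gives OUT[B7] (row B7 above).

Answer: {a: -, b: ⊤, c: ⊤, d: ⊤, e: ⊤, f: 0}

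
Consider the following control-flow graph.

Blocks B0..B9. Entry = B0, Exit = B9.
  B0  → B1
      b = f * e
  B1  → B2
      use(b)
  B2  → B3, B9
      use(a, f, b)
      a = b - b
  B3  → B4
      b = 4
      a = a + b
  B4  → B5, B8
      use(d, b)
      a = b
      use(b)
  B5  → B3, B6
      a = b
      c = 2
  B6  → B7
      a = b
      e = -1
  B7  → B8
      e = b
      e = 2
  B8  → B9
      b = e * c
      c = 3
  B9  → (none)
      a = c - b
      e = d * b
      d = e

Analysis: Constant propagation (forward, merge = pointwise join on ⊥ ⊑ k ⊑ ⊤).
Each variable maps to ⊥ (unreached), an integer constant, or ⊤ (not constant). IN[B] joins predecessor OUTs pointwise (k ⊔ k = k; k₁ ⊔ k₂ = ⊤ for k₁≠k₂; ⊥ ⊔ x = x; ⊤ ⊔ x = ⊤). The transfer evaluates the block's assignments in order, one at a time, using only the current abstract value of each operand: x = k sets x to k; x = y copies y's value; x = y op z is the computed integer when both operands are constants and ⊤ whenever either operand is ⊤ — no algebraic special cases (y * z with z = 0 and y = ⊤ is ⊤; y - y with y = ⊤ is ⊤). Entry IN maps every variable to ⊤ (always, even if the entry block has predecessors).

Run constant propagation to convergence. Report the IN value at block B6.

Fixpoint table:
  B0: | IN=(all ⊤) | OUT=(all ⊤)
  B1: | IN=(all ⊤) | OUT=(all ⊤)
  B2: | IN=(all ⊤) | OUT=(all ⊤)
  B3: | IN=(all ⊤) | OUT={b:4; rest ⊤}
  B4: | IN={b:4; rest ⊤} | OUT={a:4, b:4; rest ⊤}
  B5: | IN={a:4, b:4; rest ⊤} | OUT={a:4, b:4, c:2; rest ⊤}
  B6: | IN={a:4, b:4, c:2; rest ⊤} | OUT={a:4, b:4, c:2, e:-1; rest ⊤}
  B7: | IN={a:4, b:4, c:2, e:-1; rest ⊤} | OUT={a:4, b:4, c:2, e:2; rest ⊤}
  B8: | IN={a:4, b:4; rest ⊤} | OUT={a:4, c:3; rest ⊤}
  B9: | IN=(all ⊤) | OUT=(all ⊤)

Merge at B6: IN[B6] = OUT[B5] = {a: 4, b: 4, c: 2, d: ⊤, e: ⊤, f: ⊤}

Answer: {a: 4, b: 4, c: 2, d: ⊤, e: ⊤, f: ⊤}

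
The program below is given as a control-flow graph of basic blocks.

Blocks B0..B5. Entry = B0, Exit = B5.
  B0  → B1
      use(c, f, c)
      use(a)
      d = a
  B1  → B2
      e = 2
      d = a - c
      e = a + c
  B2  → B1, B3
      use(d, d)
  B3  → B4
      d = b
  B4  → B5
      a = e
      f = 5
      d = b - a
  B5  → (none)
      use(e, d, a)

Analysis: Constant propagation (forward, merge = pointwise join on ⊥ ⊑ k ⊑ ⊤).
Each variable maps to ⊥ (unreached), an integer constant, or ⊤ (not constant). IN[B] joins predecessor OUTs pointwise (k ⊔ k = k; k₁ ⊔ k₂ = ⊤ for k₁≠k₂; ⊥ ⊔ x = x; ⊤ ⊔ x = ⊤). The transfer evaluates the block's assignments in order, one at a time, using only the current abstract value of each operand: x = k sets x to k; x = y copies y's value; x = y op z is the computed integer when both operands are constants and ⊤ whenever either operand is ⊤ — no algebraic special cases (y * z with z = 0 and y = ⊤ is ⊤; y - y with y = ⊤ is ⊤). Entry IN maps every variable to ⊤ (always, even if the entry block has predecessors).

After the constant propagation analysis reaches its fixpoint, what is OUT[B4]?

Converged values:
  B0:  IN=(all ⊤)  OUT=(all ⊤)
  B1:  IN=(all ⊤)  OUT=(all ⊤)
  B2:  IN=(all ⊤)  OUT=(all ⊤)
  B3:  IN=(all ⊤)  OUT=(all ⊤)
  B4:  IN=(all ⊤)  OUT={f:5; rest ⊤}
  B5:  IN={f:5; rest ⊤}  OUT={f:5; rest ⊤}

Merge at B4: IN[B4] = OUT[B3] = {a: ⊤, b: ⊤, c: ⊤, d: ⊤, e: ⊤, f: ⊤}
Applying B4's transfer function to that IN value gives OUT[B4] (row B4 above).

Answer: {a: ⊤, b: ⊤, c: ⊤, d: ⊤, e: ⊤, f: 5}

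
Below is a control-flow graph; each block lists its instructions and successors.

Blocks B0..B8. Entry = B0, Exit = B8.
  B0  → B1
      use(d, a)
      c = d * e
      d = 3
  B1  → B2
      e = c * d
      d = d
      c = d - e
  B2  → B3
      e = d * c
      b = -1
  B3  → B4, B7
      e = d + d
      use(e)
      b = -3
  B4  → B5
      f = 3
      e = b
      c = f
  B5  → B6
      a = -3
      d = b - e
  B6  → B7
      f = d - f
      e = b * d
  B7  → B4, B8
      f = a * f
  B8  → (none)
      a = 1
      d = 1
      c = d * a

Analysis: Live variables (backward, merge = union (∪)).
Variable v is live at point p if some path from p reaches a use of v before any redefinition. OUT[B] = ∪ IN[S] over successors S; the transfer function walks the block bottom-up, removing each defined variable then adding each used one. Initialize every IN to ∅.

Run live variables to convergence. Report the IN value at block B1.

Answer: {a, c, d, f}

Working:
Fixpoint table:
  B0:  IN={a, d, e, f}  OUT={a, c, d, f}
  B1:  IN={a, c, d, f}  OUT={a, c, d, f}
  B2:  IN={a, c, d, f}  OUT={a, d, f}
  B3:  IN={a, d, f}  OUT={a, b, f}
  B4:  IN={b}  OUT={b, e, f}
  B5:  IN={b, e, f}  OUT={a, b, d, f}
  B6:  IN={a, b, d, f}  OUT={a, b, f}
  B7:  IN={a, b, f}  OUT={b}
  B8:  IN={}  OUT={}

Merge at B1: OUT[B1] = IN[B2] = {a, c, d, f}
Applying B1's transfer function to that OUT value gives IN[B1] (row B1 above).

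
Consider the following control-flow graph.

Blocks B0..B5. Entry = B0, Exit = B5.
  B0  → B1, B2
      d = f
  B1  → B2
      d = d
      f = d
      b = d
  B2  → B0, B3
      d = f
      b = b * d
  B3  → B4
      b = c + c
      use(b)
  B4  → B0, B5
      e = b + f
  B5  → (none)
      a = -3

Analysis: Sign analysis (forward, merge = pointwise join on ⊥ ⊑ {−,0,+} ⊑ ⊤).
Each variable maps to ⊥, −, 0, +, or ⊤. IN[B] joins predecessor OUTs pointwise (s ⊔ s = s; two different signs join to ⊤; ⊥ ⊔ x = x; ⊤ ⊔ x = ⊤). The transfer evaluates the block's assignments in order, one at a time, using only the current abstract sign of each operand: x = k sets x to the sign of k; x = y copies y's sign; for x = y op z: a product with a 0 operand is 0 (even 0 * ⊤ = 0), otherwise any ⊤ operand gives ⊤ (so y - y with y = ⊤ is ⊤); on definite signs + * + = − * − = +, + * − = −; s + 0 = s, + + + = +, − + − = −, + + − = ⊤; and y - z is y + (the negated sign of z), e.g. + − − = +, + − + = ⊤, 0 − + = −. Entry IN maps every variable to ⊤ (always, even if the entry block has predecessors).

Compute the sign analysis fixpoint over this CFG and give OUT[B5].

Answer: {a: -, b: ⊤, c: ⊤, d: ⊤, e: ⊤, f: ⊤}

Trace:
Converged values:
  B0:  IN=(all ⊤)  OUT=(all ⊤)
  B1:  IN=(all ⊤)  OUT=(all ⊤)
  B2:  IN=(all ⊤)  OUT=(all ⊤)
  B3:  IN=(all ⊤)  OUT=(all ⊤)
  B4:  IN=(all ⊤)  OUT=(all ⊤)
  B5:  IN=(all ⊤)  OUT={a:-; rest ⊤}

Merge at B5: IN[B5] = OUT[B4] = {a: ⊤, b: ⊤, c: ⊤, d: ⊤, e: ⊤, f: ⊤}
Applying B5's transfer function to that IN value gives OUT[B5] (row B5 above).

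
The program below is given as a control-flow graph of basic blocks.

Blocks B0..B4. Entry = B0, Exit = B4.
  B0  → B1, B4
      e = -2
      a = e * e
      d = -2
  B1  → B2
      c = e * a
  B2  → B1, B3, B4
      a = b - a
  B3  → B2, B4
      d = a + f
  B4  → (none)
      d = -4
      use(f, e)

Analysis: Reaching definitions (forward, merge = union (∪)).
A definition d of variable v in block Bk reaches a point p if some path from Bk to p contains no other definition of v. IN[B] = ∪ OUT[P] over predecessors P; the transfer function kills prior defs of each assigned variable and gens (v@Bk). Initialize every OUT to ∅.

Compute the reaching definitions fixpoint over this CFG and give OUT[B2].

Answer: {a@B2, c@B1, d@B0, d@B3, e@B0}

Derivation:
Converged values:
  B0:   IN={}   OUT={a@B0, d@B0, e@B0}
  B1:   IN={a@B0, a@B2, c@B1, d@B0, d@B3, e@B0}   OUT={a@B0, a@B2, c@B1, d@B0, d@B3, e@B0}
  B2:   IN={a@B0, a@B2, c@B1, d@B0, d@B3, e@B0}   OUT={a@B2, c@B1, d@B0, d@B3, e@B0}
  B3:   IN={a@B2, c@B1, d@B0, d@B3, e@B0}   OUT={a@B2, c@B1, d@B3, e@B0}
  B4:   IN={a@B0, a@B2, c@B1, d@B0, d@B3, e@B0}   OUT={a@B0, a@B2, c@B1, d@B4, e@B0}

Merge at B2: IN[B2] = OUT[B1] ⊔ OUT[B3] = {a@B0, a@B2, c@B1, d@B0, d@B3, e@B0}
Applying B2's transfer function to that IN value gives OUT[B2] (row B2 above).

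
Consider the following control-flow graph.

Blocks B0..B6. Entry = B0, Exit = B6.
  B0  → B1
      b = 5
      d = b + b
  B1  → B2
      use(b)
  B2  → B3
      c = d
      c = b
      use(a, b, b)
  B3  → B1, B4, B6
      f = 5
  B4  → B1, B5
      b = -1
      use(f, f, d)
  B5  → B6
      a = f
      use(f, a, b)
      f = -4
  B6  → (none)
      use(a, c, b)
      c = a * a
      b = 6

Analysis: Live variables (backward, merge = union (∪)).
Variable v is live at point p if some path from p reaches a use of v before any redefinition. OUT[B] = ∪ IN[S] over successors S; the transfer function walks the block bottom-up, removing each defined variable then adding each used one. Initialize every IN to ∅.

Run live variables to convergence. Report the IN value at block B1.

Converged values:
  B0: | IN={a} | OUT={a, b, d}
  B1: | IN={a, b, d} | OUT={a, b, d}
  B2: | IN={a, b, d} | OUT={a, b, c, d}
  B3: | IN={a, b, c, d} | OUT={a, b, c, d, f}
  B4: | IN={a, c, d, f} | OUT={a, b, c, d, f}
  B5: | IN={b, c, f} | OUT={a, b, c}
  B6: | IN={a, b, c} | OUT={}

Merge at B1: OUT[B1] = IN[B2] = {a, b, d}
Applying B1's transfer function to that OUT value gives IN[B1] (row B1 above).

Answer: {a, b, d}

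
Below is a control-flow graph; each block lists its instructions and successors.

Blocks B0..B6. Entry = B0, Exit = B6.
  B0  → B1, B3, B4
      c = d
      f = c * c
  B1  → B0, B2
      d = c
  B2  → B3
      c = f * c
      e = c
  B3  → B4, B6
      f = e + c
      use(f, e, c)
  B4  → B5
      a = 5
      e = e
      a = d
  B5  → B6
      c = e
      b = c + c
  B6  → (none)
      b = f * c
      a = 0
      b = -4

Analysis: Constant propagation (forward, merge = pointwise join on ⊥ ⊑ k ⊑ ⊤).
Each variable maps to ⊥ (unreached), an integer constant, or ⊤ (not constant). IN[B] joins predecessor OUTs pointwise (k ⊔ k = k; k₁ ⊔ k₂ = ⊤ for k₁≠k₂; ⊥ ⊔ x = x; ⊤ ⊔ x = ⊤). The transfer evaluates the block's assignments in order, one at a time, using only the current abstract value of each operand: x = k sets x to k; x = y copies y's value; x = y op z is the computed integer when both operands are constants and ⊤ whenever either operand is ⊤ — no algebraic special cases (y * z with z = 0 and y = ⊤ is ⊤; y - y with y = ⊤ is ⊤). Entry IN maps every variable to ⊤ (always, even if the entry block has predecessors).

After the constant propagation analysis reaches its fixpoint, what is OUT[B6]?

Per-block solution:
  B0:  IN=(all ⊤)  OUT=(all ⊤)
  B1:  IN=(all ⊤)  OUT=(all ⊤)
  B2:  IN=(all ⊤)  OUT=(all ⊤)
  B3:  IN=(all ⊤)  OUT=(all ⊤)
  B4:  IN=(all ⊤)  OUT=(all ⊤)
  B5:  IN=(all ⊤)  OUT=(all ⊤)
  B6:  IN=(all ⊤)  OUT={a:0, b:-4; rest ⊤}

Merge at B6: IN[B6] = OUT[B3] ⊔ OUT[B5] = {a: ⊤, b: ⊤, c: ⊤, d: ⊤, e: ⊤, f: ⊤}
Applying B6's transfer function to that IN value gives OUT[B6] (row B6 above).

Answer: {a: 0, b: -4, c: ⊤, d: ⊤, e: ⊤, f: ⊤}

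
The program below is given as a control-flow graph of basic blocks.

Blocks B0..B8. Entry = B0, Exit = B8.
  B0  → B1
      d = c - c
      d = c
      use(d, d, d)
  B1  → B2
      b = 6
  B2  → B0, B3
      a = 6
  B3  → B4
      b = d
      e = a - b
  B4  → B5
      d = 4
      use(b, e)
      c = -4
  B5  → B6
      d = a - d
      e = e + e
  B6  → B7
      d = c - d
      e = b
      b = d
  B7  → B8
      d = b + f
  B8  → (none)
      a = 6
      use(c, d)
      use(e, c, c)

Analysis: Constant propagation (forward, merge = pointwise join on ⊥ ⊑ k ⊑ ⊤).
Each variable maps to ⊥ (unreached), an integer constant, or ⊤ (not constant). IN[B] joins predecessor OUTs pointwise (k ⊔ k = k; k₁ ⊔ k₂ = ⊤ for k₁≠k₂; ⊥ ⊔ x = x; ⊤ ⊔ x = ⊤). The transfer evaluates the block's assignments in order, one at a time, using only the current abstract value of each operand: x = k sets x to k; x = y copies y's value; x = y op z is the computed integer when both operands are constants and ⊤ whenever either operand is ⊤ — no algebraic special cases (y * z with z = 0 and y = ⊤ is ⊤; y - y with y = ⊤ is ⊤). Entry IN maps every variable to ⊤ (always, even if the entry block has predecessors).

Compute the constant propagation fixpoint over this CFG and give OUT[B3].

Answer: {a: 6, b: ⊤, c: ⊤, d: ⊤, e: ⊤, f: ⊤}

Working:
Per-block solution:
  B0:  IN=(all ⊤)  OUT=(all ⊤)
  B1:  IN=(all ⊤)  OUT={b:6; rest ⊤}
  B2:  IN={b:6; rest ⊤}  OUT={a:6, b:6; rest ⊤}
  B3:  IN={a:6, b:6; rest ⊤}  OUT={a:6; rest ⊤}
  B4:  IN={a:6; rest ⊤}  OUT={a:6, c:-4, d:4; rest ⊤}
  B5:  IN={a:6, c:-4, d:4; rest ⊤}  OUT={a:6, c:-4, d:2; rest ⊤}
  B6:  IN={a:6, c:-4, d:2; rest ⊤}  OUT={a:6, b:-6, c:-4, d:-6; rest ⊤}
  B7:  IN={a:6, b:-6, c:-4, d:-6; rest ⊤}  OUT={a:6, b:-6, c:-4; rest ⊤}
  B8:  IN={a:6, b:-6, c:-4; rest ⊤}  OUT={a:6, b:-6, c:-4; rest ⊤}

Merge at B3: IN[B3] = OUT[B2] = {a: 6, b: 6, c: ⊤, d: ⊤, e: ⊤, f: ⊤}
Applying B3's transfer function to that IN value gives OUT[B3] (row B3 above).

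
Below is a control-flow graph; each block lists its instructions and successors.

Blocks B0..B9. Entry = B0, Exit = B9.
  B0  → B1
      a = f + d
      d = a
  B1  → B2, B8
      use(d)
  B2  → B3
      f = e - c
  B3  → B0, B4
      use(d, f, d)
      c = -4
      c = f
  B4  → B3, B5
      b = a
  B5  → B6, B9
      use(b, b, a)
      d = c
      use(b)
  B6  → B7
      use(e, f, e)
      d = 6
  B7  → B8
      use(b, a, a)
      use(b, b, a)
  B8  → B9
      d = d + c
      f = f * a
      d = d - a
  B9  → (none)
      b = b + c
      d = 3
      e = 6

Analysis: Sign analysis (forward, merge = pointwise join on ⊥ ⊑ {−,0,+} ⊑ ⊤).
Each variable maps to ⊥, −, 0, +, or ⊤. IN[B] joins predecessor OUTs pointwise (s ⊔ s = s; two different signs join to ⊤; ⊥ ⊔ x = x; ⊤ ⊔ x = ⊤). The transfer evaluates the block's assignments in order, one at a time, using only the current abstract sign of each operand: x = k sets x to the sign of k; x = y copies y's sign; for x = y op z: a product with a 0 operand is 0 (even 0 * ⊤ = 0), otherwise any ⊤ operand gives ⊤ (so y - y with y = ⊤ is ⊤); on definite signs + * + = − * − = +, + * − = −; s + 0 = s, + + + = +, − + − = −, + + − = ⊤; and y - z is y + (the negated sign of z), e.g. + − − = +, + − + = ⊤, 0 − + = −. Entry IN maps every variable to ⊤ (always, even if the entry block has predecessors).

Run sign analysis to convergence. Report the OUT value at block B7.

Converged values:
  B0:   IN=(all ⊤)   OUT=(all ⊤)
  B1:   IN=(all ⊤)   OUT=(all ⊤)
  B2:   IN=(all ⊤)   OUT=(all ⊤)
  B3:   IN=(all ⊤)   OUT=(all ⊤)
  B4:   IN=(all ⊤)   OUT=(all ⊤)
  B5:   IN=(all ⊤)   OUT=(all ⊤)
  B6:   IN=(all ⊤)   OUT={d:+; rest ⊤}
  B7:   IN={d:+; rest ⊤}   OUT={d:+; rest ⊤}
  B8:   IN=(all ⊤)   OUT=(all ⊤)
  B9:   IN=(all ⊤)   OUT={d:+, e:+; rest ⊤}

Merge at B7: IN[B7] = OUT[B6] = {a: ⊤, b: ⊤, c: ⊤, d: +, e: ⊤, f: ⊤}
Applying B7's transfer function to that IN value gives OUT[B7] (row B7 above).

Answer: {a: ⊤, b: ⊤, c: ⊤, d: +, e: ⊤, f: ⊤}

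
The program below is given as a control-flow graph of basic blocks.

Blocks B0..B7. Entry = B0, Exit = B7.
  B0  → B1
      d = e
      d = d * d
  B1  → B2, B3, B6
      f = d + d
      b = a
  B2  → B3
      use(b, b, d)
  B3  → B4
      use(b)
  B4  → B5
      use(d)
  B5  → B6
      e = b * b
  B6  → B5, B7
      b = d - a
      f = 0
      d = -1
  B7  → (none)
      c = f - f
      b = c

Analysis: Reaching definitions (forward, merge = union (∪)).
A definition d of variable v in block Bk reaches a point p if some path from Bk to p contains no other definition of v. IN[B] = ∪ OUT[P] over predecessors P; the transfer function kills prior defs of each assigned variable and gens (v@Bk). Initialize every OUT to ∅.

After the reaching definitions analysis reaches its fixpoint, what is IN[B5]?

Answer: {b@B1, b@B6, d@B0, d@B6, e@B5, f@B1, f@B6}

Derivation:
Per-block solution:
  B0:  IN={}  OUT={d@B0}
  B1:  IN={d@B0}  OUT={b@B1, d@B0, f@B1}
  B2:  IN={b@B1, d@B0, f@B1}  OUT={b@B1, d@B0, f@B1}
  B3:  IN={b@B1, d@B0, f@B1}  OUT={b@B1, d@B0, f@B1}
  B4:  IN={b@B1, d@B0, f@B1}  OUT={b@B1, d@B0, f@B1}
  B5:  IN={b@B1, b@B6, d@B0, d@B6, e@B5, f@B1, f@B6}  OUT={b@B1, b@B6, d@B0, d@B6, e@B5, f@B1, f@B6}
  B6:  IN={b@B1, b@B6, d@B0, d@B6, e@B5, f@B1, f@B6}  OUT={b@B6, d@B6, e@B5, f@B6}
  B7:  IN={b@B6, d@B6, e@B5, f@B6}  OUT={b@B7, c@B7, d@B6, e@B5, f@B6}

Merge at B5: IN[B5] = OUT[B4] ⊔ OUT[B6] = {b@B1, b@B6, d@B0, d@B6, e@B5, f@B1, f@B6}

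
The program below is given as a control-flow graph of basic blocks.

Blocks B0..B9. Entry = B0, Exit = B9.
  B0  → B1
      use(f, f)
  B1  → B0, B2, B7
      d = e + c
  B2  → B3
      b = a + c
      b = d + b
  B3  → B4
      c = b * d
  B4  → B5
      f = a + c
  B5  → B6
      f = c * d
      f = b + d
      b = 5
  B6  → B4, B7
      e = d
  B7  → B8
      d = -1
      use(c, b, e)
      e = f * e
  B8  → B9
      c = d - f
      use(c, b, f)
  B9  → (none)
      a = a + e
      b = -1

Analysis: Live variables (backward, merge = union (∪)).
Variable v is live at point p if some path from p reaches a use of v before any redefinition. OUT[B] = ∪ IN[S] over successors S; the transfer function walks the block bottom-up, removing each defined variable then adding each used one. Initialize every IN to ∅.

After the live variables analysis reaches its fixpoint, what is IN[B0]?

Answer: {a, b, c, e, f}

Trace:
Per-block solution:
  B0: | IN={a, b, c, e, f} | OUT={a, b, c, e, f}
  B1: | IN={a, b, c, e, f} | OUT={a, b, c, d, e, f}
  B2: | IN={a, c, d} | OUT={a, b, d}
  B3: | IN={a, b, d} | OUT={a, b, c, d}
  B4: | IN={a, b, c, d} | OUT={a, b, c, d}
  B5: | IN={a, b, c, d} | OUT={a, b, c, d, f}
  B6: | IN={a, b, c, d, f} | OUT={a, b, c, d, e, f}
  B7: | IN={a, b, c, e, f} | OUT={a, b, d, e, f}
  B8: | IN={a, b, d, e, f} | OUT={a, e}
  B9: | IN={a, e} | OUT={}

Merge at B0: OUT[B0] = IN[B1] = {a, b, c, e, f}
Applying B0's transfer function to that OUT value gives IN[B0] (row B0 above).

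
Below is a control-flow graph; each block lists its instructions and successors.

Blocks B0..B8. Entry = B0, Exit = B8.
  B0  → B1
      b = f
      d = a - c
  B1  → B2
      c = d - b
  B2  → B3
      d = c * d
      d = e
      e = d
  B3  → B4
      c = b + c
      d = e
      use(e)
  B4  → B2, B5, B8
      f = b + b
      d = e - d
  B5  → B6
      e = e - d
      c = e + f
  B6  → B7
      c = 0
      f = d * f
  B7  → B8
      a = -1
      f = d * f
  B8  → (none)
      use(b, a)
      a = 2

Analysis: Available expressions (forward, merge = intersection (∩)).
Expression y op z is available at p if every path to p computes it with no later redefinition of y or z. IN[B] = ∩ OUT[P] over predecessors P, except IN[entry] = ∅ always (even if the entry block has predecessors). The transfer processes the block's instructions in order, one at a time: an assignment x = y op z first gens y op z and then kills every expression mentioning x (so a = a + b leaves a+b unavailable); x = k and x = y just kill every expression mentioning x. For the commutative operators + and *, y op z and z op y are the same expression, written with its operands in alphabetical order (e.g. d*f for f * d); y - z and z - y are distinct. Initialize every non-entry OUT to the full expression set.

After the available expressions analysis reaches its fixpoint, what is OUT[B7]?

Converged values:
  B0:  IN={}  OUT={a-c}
  B1:  IN={a-c}  OUT={d-b}
  B2:  IN={}  OUT={}
  B3:  IN={}  OUT={}
  B4:  IN={}  OUT={b+b}
  B5:  IN={b+b}  OUT={b+b, e+f}
  B6:  IN={b+b, e+f}  OUT={b+b}
  B7:  IN={b+b}  OUT={b+b}
  B8:  IN={b+b}  OUT={b+b}

Merge at B7: IN[B7] = OUT[B6] = {b+b}
Applying B7's transfer function to that IN value gives OUT[B7] (row B7 above).

Answer: {b+b}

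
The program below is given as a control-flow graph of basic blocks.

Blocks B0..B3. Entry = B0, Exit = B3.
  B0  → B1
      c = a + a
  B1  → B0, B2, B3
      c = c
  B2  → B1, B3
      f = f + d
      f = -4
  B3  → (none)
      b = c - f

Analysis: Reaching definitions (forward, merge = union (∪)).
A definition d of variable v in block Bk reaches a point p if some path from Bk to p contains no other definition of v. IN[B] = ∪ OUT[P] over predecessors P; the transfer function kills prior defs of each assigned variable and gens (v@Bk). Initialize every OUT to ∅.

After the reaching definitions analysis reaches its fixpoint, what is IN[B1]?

Answer: {c@B0, c@B1, f@B2}

Working:
Per-block solution:
  B0:  IN={c@B1, f@B2}  OUT={c@B0, f@B2}
  B1:  IN={c@B0, c@B1, f@B2}  OUT={c@B1, f@B2}
  B2:  IN={c@B1, f@B2}  OUT={c@B1, f@B2}
  B3:  IN={c@B1, f@B2}  OUT={b@B3, c@B1, f@B2}

Merge at B1: IN[B1] = OUT[B0] ⊔ OUT[B2] = {c@B0, c@B1, f@B2}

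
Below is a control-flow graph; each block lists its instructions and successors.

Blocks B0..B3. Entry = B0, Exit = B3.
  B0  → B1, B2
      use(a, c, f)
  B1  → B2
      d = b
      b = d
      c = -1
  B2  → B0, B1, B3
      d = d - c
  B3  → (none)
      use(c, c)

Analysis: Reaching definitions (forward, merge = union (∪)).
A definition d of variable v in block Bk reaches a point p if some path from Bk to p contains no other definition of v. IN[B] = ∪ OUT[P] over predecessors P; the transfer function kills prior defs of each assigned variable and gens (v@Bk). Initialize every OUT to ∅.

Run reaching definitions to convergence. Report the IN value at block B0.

Per-block solution:
  B0:   IN={b@B1, c@B1, d@B2}   OUT={b@B1, c@B1, d@B2}
  B1:   IN={b@B1, c@B1, d@B2}   OUT={b@B1, c@B1, d@B1}
  B2:   IN={b@B1, c@B1, d@B1, d@B2}   OUT={b@B1, c@B1, d@B2}
  B3:   IN={b@B1, c@B1, d@B2}   OUT={b@B1, c@B1, d@B2}

Merge at B0 (entry node, so the boundary value {} is joined with the incoming edge(s)): IN[B0] = {} ⊔ OUT[B2] = {b@B1, c@B1, d@B2}

Answer: {b@B1, c@B1, d@B2}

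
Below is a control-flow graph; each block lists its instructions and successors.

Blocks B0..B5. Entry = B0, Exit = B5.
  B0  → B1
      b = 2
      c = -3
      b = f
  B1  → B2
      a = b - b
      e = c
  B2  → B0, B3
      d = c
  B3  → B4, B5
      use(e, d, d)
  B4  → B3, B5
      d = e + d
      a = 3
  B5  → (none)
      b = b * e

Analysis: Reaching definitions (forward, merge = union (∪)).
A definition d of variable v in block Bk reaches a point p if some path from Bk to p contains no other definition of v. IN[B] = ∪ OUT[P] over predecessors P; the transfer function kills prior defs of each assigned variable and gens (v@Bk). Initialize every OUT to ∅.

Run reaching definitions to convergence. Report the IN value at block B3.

Per-block solution:
  B0:   IN={a@B1, b@B0, c@B0, d@B2, e@B1}   OUT={a@B1, b@B0, c@B0, d@B2, e@B1}
  B1:   IN={a@B1, b@B0, c@B0, d@B2, e@B1}   OUT={a@B1, b@B0, c@B0, d@B2, e@B1}
  B2:   IN={a@B1, b@B0, c@B0, d@B2, e@B1}   OUT={a@B1, b@B0, c@B0, d@B2, e@B1}
  B3:   IN={a@B1, a@B4, b@B0, c@B0, d@B2, d@B4, e@B1}   OUT={a@B1, a@B4, b@B0, c@B0, d@B2, d@B4, e@B1}
  B4:   IN={a@B1, a@B4, b@B0, c@B0, d@B2, d@B4, e@B1}   OUT={a@B4, b@B0, c@B0, d@B4, e@B1}
  B5:   IN={a@B1, a@B4, b@B0, c@B0, d@B2, d@B4, e@B1}   OUT={a@B1, a@B4, b@B5, c@B0, d@B2, d@B4, e@B1}

Merge at B3: IN[B3] = OUT[B2] ⊔ OUT[B4] = {a@B1, a@B4, b@B0, c@B0, d@B2, d@B4, e@B1}

Answer: {a@B1, a@B4, b@B0, c@B0, d@B2, d@B4, e@B1}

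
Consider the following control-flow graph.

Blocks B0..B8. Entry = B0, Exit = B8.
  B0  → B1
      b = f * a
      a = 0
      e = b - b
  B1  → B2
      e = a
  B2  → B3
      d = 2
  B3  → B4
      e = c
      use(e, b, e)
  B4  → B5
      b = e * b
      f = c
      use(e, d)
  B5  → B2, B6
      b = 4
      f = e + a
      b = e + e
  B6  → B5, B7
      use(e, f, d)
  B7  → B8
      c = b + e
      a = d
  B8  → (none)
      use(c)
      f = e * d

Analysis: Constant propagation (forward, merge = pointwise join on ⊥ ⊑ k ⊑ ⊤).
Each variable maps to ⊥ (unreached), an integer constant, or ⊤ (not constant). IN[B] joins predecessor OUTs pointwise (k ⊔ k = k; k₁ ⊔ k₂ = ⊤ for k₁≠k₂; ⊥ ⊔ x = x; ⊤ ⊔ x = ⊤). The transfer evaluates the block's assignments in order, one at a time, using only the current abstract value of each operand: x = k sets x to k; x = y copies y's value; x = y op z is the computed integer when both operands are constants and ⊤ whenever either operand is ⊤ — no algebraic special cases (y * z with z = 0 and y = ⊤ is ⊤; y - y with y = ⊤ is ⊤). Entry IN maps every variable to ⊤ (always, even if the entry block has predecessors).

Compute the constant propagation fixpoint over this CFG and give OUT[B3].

Answer: {a: 0, b: ⊤, c: ⊤, d: 2, e: ⊤, f: ⊤}

Derivation:
Converged values:
  B0: | IN=(all ⊤) | OUT={a:0; rest ⊤}
  B1: | IN={a:0; rest ⊤} | OUT={a:0, e:0; rest ⊤}
  B2: | IN={a:0; rest ⊤} | OUT={a:0, d:2; rest ⊤}
  B3: | IN={a:0, d:2; rest ⊤} | OUT={a:0, d:2; rest ⊤}
  B4: | IN={a:0, d:2; rest ⊤} | OUT={a:0, d:2; rest ⊤}
  B5: | IN={a:0, d:2; rest ⊤} | OUT={a:0, d:2; rest ⊤}
  B6: | IN={a:0, d:2; rest ⊤} | OUT={a:0, d:2; rest ⊤}
  B7: | IN={a:0, d:2; rest ⊤} | OUT={a:2, d:2; rest ⊤}
  B8: | IN={a:2, d:2; rest ⊤} | OUT={a:2, d:2; rest ⊤}

Merge at B3: IN[B3] = OUT[B2] = {a: 0, b: ⊤, c: ⊤, d: 2, e: ⊤, f: ⊤}
Applying B3's transfer function to that IN value gives OUT[B3] (row B3 above).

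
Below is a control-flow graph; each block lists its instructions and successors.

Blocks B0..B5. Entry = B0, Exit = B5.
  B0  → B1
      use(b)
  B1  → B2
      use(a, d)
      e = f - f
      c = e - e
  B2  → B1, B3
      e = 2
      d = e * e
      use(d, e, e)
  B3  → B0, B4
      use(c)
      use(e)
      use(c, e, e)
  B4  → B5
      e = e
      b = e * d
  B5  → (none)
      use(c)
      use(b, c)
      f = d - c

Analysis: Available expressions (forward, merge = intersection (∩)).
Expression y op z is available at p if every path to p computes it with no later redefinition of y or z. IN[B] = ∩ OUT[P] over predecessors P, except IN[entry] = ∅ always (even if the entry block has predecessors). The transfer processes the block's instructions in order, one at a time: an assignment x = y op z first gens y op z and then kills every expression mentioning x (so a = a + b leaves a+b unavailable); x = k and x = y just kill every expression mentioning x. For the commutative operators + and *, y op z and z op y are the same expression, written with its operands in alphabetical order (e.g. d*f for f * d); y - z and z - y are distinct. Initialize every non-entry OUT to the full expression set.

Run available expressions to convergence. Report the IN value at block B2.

Answer: {e-e, f-f}

Derivation:
Converged values:
  B0: | IN={} | OUT={}
  B1: | IN={} | OUT={e-e, f-f}
  B2: | IN={e-e, f-f} | OUT={e*e, f-f}
  B3: | IN={e*e, f-f} | OUT={e*e, f-f}
  B4: | IN={e*e, f-f} | OUT={d*e, f-f}
  B5: | IN={d*e, f-f} | OUT={d*e, d-c}

Merge at B2: IN[B2] = OUT[B1] = {e-e, f-f}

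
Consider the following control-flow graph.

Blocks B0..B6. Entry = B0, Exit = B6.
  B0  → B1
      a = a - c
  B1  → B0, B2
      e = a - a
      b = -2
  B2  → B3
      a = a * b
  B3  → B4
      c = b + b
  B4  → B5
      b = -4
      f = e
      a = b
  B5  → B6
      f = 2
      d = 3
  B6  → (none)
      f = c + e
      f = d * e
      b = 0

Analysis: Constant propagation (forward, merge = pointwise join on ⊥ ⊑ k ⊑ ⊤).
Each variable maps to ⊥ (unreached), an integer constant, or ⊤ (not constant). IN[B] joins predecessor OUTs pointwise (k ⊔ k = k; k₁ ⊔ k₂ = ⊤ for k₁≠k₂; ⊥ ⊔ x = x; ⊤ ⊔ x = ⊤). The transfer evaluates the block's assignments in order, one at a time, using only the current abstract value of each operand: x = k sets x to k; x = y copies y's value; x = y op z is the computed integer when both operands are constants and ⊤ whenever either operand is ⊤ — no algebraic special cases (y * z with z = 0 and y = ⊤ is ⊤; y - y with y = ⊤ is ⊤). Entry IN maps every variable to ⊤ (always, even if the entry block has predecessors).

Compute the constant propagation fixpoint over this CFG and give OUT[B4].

Converged values:
  B0:  IN=(all ⊤)  OUT=(all ⊤)
  B1:  IN=(all ⊤)  OUT={b:-2; rest ⊤}
  B2:  IN={b:-2; rest ⊤}  OUT={b:-2; rest ⊤}
  B3:  IN={b:-2; rest ⊤}  OUT={b:-2, c:-4; rest ⊤}
  B4:  IN={b:-2, c:-4; rest ⊤}  OUT={a:-4, b:-4, c:-4; rest ⊤}
  B5:  IN={a:-4, b:-4, c:-4; rest ⊤}  OUT={a:-4, b:-4, c:-4, d:3, f:2; rest ⊤}
  B6:  IN={a:-4, b:-4, c:-4, d:3, f:2; rest ⊤}  OUT={a:-4, b:0, c:-4, d:3; rest ⊤}

Merge at B4: IN[B4] = OUT[B3] = {a: ⊤, b: -2, c: -4, d: ⊤, e: ⊤, f: ⊤}
Applying B4's transfer function to that IN value gives OUT[B4] (row B4 above).

Answer: {a: -4, b: -4, c: -4, d: ⊤, e: ⊤, f: ⊤}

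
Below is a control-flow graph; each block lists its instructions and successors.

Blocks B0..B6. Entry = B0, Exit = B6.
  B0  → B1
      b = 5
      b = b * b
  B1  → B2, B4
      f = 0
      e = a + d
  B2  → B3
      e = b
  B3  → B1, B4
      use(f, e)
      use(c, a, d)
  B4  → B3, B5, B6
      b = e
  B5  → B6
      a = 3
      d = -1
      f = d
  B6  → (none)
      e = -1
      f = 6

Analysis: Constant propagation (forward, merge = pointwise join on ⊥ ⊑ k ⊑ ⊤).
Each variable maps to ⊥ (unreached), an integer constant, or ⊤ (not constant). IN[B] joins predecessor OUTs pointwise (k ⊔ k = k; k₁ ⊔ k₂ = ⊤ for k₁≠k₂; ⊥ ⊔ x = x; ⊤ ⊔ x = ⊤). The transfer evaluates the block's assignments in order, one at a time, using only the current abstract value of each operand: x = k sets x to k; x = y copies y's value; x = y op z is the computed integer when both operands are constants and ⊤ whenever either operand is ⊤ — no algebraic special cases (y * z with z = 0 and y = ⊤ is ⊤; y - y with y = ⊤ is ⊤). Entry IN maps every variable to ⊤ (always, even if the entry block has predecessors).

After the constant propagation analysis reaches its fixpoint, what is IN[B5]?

Converged values:
  B0:   IN=(all ⊤)   OUT={b:25; rest ⊤}
  B1:   IN=(all ⊤)   OUT={f:0; rest ⊤}
  B2:   IN={f:0; rest ⊤}   OUT={f:0; rest ⊤}
  B3:   IN={f:0; rest ⊤}   OUT={f:0; rest ⊤}
  B4:   IN={f:0; rest ⊤}   OUT={f:0; rest ⊤}
  B5:   IN={f:0; rest ⊤}   OUT={a:3, d:-1, f:-1; rest ⊤}
  B6:   IN=(all ⊤)   OUT={e:-1, f:6; rest ⊤}

Merge at B5: IN[B5] = OUT[B4] = {a: ⊤, b: ⊤, c: ⊤, d: ⊤, e: ⊤, f: 0}

Answer: {a: ⊤, b: ⊤, c: ⊤, d: ⊤, e: ⊤, f: 0}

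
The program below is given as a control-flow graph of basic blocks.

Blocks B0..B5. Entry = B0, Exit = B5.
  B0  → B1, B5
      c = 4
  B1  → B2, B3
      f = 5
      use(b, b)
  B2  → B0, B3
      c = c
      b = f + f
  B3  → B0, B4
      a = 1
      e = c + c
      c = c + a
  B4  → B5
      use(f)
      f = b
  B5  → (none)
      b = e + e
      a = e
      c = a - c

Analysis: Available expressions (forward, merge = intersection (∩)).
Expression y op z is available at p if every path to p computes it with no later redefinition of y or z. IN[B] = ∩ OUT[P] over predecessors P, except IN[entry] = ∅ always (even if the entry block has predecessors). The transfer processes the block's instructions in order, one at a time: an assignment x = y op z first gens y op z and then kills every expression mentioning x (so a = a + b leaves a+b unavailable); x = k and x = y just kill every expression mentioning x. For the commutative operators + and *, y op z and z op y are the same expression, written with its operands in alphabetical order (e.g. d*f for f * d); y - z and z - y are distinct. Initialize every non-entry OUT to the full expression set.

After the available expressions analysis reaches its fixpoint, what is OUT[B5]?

Answer: {e+e}

Working:
Converged values:
  B0:  IN={}  OUT={}
  B1:  IN={}  OUT={}
  B2:  IN={}  OUT={f+f}
  B3:  IN={}  OUT={}
  B4:  IN={}  OUT={}
  B5:  IN={}  OUT={e+e}

Merge at B5: IN[B5] = OUT[B0] ∩ OUT[B4] = {}
Applying B5's transfer function to that IN value gives OUT[B5] (row B5 above).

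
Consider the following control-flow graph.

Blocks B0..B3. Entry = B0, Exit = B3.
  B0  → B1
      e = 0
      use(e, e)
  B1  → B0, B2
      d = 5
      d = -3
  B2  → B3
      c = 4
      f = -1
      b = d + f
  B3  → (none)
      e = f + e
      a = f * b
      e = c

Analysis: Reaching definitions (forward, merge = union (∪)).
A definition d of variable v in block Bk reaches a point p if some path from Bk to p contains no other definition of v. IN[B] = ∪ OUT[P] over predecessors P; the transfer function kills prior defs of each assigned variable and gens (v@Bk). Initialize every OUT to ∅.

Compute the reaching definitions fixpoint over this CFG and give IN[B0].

Fixpoint table:
  B0: | IN={d@B1, e@B0} | OUT={d@B1, e@B0}
  B1: | IN={d@B1, e@B0} | OUT={d@B1, e@B0}
  B2: | IN={d@B1, e@B0} | OUT={b@B2, c@B2, d@B1, e@B0, f@B2}
  B3: | IN={b@B2, c@B2, d@B1, e@B0, f@B2} | OUT={a@B3, b@B2, c@B2, d@B1, e@B3, f@B2}

Merge at B0 (entry node, so the boundary value {} is joined with the incoming edge(s)): IN[B0] = {} ⊔ OUT[B1] = {d@B1, e@B0}

Answer: {d@B1, e@B0}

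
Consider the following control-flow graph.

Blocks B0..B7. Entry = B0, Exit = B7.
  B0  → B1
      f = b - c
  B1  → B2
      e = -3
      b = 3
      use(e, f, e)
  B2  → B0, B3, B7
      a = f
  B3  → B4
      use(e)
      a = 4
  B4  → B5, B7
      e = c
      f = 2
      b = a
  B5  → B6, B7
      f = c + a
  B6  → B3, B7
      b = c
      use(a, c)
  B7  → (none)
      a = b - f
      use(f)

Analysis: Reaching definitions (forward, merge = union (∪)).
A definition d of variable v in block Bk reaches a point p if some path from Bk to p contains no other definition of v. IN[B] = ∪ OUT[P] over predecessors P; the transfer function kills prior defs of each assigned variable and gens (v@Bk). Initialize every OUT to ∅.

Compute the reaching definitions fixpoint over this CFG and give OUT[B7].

Answer: {a@B7, b@B1, b@B4, b@B6, e@B1, e@B4, f@B0, f@B4, f@B5}

Working:
Fixpoint table:
  B0: | IN={a@B2, b@B1, e@B1, f@B0} | OUT={a@B2, b@B1, e@B1, f@B0}
  B1: | IN={a@B2, b@B1, e@B1, f@B0} | OUT={a@B2, b@B1, e@B1, f@B0}
  B2: | IN={a@B2, b@B1, e@B1, f@B0} | OUT={a@B2, b@B1, e@B1, f@B0}
  B3: | IN={a@B2, a@B3, b@B1, b@B6, e@B1, e@B4, f@B0, f@B5} | OUT={a@B3, b@B1, b@B6, e@B1, e@B4, f@B0, f@B5}
  B4: | IN={a@B3, b@B1, b@B6, e@B1, e@B4, f@B0, f@B5} | OUT={a@B3, b@B4, e@B4, f@B4}
  B5: | IN={a@B3, b@B4, e@B4, f@B4} | OUT={a@B3, b@B4, e@B4, f@B5}
  B6: | IN={a@B3, b@B4, e@B4, f@B5} | OUT={a@B3, b@B6, e@B4, f@B5}
  B7: | IN={a@B2, a@B3, b@B1, b@B4, b@B6, e@B1, e@B4, f@B0, f@B4, f@B5} | OUT={a@B7, b@B1, b@B4, b@B6, e@B1, e@B4, f@B0, f@B4, f@B5}

Merge at B7: IN[B7] = OUT[B2] ⊔ OUT[B4] ⊔ OUT[B5] ⊔ OUT[B6] = {a@B2, a@B3, b@B1, b@B4, b@B6, e@B1, e@B4, f@B0, f@B4, f@B5}
Applying B7's transfer function to that IN value gives OUT[B7] (row B7 above).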